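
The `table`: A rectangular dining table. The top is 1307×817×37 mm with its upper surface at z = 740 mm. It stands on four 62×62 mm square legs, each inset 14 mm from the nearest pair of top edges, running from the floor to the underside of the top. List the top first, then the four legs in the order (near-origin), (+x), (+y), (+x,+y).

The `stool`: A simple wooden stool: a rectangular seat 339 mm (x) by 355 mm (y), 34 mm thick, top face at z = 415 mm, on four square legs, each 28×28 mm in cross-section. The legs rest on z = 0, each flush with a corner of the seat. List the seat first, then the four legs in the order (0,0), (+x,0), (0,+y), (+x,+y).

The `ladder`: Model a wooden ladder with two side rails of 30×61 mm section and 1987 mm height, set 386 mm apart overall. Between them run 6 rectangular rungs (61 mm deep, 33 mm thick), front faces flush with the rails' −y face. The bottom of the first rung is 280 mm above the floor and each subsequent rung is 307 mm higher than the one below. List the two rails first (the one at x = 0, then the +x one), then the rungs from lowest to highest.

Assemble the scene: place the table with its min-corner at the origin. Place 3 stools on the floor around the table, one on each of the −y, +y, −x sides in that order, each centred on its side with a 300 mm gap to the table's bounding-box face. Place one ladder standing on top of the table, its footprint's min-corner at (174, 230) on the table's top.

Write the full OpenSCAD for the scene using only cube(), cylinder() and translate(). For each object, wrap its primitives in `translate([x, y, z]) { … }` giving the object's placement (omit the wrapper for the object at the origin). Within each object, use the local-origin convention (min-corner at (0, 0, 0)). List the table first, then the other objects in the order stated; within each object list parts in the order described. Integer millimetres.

translate([0, 0, 703]) cube([1307, 817, 37]);
translate([14, 14, 0]) cube([62, 62, 703]);
translate([1231, 14, 0]) cube([62, 62, 703]);
translate([14, 741, 0]) cube([62, 62, 703]);
translate([1231, 741, 0]) cube([62, 62, 703]);
translate([484, -655, 0]) {
  translate([0, 0, 381]) cube([339, 355, 34]);
  cube([28, 28, 381]);
  translate([311, 0, 0]) cube([28, 28, 381]);
  translate([0, 327, 0]) cube([28, 28, 381]);
  translate([311, 327, 0]) cube([28, 28, 381]);
}
translate([484, 1117, 0]) {
  translate([0, 0, 381]) cube([339, 355, 34]);
  cube([28, 28, 381]);
  translate([311, 0, 0]) cube([28, 28, 381]);
  translate([0, 327, 0]) cube([28, 28, 381]);
  translate([311, 327, 0]) cube([28, 28, 381]);
}
translate([-639, 231, 0]) {
  translate([0, 0, 381]) cube([339, 355, 34]);
  cube([28, 28, 381]);
  translate([311, 0, 0]) cube([28, 28, 381]);
  translate([0, 327, 0]) cube([28, 28, 381]);
  translate([311, 327, 0]) cube([28, 28, 381]);
}
translate([174, 230, 740]) {
  cube([30, 61, 1987]);
  translate([356, 0, 0]) cube([30, 61, 1987]);
  translate([30, 0, 280]) cube([326, 61, 33]);
  translate([30, 0, 587]) cube([326, 61, 33]);
  translate([30, 0, 894]) cube([326, 61, 33]);
  translate([30, 0, 1201]) cube([326, 61, 33]);
  translate([30, 0, 1508]) cube([326, 61, 33]);
  translate([30, 0, 1815]) cube([326, 61, 33]);
}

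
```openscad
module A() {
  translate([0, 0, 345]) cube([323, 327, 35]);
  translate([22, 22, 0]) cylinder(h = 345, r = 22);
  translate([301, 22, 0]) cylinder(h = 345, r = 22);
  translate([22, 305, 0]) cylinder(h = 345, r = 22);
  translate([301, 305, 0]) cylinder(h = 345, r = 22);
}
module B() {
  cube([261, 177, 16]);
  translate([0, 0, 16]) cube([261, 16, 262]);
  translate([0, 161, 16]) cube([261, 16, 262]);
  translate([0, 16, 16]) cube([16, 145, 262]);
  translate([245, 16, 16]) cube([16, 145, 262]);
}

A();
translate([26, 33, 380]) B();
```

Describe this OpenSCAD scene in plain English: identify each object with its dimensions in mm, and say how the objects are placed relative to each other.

A is a simple wooden stool: a rectangular seat 323 mm (x) by 327 mm (y), 35 mm thick, top face at z = 380 mm, on four round legs, each 44 mm in diameter. The legs rest on z = 0, each leg's axis is inset half a diameter from the nearest pair of seat edges (so the leg's bounding box is flush with the corner).

B is an open storage box with external size 261×177×278 mm and wall thickness 16 mm (the base is also 16 mm thick). The base covers the whole footprint; the four walls stand on the base, with the y-facing walls full-width and the x-facing walls fitting between their inner faces.

The open box is on top of the stool.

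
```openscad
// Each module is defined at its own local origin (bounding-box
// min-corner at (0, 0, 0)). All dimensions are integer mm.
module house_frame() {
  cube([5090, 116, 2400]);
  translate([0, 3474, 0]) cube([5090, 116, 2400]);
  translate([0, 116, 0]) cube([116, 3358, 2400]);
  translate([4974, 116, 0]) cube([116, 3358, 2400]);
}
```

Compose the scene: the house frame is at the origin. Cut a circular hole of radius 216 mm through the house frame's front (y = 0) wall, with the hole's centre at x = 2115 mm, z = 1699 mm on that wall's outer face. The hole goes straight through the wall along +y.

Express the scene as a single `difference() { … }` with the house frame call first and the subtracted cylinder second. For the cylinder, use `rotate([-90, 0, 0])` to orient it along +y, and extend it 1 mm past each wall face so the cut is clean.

difference() {
  house_frame();
  translate([2115, -1, 1699]) rotate([-90, 0, 0]) cylinder(h = 118, r = 216);
}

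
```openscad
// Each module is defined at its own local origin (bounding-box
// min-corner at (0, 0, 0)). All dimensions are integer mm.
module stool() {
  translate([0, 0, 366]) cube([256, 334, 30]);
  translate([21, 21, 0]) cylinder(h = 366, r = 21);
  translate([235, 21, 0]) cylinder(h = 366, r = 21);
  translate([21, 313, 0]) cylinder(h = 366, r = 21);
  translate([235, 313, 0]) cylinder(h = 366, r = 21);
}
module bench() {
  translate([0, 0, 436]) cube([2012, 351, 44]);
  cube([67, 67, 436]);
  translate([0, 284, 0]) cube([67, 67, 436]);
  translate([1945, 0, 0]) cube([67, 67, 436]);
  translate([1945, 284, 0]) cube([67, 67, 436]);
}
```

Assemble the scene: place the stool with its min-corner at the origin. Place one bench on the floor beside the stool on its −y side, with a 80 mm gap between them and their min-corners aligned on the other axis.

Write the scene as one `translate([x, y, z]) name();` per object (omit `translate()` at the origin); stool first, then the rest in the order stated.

stool();
translate([0, -431, 0]) bench();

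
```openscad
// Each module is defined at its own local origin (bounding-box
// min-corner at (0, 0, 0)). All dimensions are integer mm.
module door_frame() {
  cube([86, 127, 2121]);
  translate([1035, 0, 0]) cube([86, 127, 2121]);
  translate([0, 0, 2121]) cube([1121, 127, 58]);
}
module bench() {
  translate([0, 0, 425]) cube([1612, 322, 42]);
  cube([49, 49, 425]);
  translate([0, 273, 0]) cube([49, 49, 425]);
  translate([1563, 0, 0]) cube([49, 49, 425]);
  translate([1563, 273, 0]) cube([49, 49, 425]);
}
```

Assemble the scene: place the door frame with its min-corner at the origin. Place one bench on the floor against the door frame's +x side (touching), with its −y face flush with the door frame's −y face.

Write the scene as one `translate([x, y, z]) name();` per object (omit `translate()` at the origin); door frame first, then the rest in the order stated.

door_frame();
translate([1121, 0, 0]) bench();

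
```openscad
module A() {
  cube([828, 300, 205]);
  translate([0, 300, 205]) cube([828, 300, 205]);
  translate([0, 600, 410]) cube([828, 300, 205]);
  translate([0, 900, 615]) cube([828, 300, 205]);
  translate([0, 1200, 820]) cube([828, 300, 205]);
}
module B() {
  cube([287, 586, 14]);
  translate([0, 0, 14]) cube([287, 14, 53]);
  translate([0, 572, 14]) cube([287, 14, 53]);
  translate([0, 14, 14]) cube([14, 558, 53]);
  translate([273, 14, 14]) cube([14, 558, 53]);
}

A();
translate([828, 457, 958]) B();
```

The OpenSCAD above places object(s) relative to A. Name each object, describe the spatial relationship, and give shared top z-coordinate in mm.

A is a staircase. B is an open box. The open box is beside the staircase with their tops flush at z = 1025. The shared top z-coordinate is 1025 mm.

Both tops at z = 1025 mm.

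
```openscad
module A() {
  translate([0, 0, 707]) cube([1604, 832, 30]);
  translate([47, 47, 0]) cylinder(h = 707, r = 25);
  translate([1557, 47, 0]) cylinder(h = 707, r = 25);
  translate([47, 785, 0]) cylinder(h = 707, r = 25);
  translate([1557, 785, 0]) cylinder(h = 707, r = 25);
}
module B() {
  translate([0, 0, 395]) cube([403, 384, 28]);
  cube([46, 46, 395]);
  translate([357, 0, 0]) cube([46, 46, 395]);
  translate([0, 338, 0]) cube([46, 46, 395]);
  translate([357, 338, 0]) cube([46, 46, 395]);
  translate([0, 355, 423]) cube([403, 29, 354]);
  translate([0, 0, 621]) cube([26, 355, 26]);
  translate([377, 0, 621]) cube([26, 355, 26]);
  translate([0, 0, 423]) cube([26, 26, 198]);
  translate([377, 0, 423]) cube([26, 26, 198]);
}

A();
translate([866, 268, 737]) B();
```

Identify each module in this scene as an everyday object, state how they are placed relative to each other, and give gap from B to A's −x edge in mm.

The chair's min-x is at 866; the table's min-x is 0; gap = 866 mm.

A is a table. B is a chair. The chair is on top of the table. The gap from the chair to the table's −x edge is 866 mm.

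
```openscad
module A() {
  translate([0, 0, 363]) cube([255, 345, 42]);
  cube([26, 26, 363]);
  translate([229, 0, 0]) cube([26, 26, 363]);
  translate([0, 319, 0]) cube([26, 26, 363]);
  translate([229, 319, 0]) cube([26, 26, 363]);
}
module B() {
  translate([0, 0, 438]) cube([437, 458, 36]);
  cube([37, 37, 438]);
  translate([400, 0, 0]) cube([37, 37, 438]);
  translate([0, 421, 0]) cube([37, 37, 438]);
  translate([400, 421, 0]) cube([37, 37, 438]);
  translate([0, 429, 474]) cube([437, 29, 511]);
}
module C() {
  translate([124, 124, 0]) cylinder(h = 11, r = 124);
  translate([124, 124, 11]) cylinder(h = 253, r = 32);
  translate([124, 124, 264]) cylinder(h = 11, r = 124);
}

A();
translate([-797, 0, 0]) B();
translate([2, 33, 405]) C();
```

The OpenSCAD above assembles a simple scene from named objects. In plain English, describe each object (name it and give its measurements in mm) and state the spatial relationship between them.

A is a four-legged stool. The seat is a 255×345×42 mm slab whose top surface is at z = 405 mm; four square legs, each 26×26 mm in cross-section, run from the floor (z = 0) to the underside of the seat, each flush with a corner of the seat.

B is a chair. The seat is a 437×458×36 mm slab with its top at z = 474 mm, on four 37×37 mm corner legs (flush with the seat edges, standing on z = 0). A flat backrest 29 mm thick, 511 mm tall, spans the full seat width and rises from the seat top along its +y edge, rear face flush with the rear of the seat.

C is a spool: two coaxial disc flanges of radius 124 mm and thickness 11 mm, joined by a core cylinder of radius 32 mm and height 253 mm. The lower flange rests on z = 0 and the three cylinders share a vertical axis.

The chair is on the floor beside the stool on its −x side. The spool is on top of the stool.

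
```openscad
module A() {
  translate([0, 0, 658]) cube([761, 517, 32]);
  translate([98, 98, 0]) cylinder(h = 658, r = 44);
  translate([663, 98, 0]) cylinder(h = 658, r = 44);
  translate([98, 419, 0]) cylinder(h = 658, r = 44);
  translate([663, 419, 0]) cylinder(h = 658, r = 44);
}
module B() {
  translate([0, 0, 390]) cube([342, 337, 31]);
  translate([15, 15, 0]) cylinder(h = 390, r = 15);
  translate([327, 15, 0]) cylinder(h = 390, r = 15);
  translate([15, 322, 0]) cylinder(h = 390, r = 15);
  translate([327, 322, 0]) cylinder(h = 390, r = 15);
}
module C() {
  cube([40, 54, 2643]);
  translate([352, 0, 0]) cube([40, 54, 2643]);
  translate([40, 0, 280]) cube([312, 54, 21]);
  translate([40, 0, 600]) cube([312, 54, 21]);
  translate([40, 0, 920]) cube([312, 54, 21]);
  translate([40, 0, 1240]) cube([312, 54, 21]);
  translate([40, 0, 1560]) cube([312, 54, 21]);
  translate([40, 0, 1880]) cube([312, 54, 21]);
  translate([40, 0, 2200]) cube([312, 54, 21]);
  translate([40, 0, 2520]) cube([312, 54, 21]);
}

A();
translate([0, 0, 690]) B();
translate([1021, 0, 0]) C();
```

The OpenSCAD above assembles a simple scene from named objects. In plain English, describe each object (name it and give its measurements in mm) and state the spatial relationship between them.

A is a table with a 761×517 mm rectangular top, 32 mm thick, top surface at z = 690 mm, supported by four round legs of 88 mm diameter, each leg's bounding box inset 54 mm from the nearest pair of top edges, running from the floor.

B is a four-legged stool. The seat is a 342×337×31 mm slab whose top surface is at z = 421 mm; four round legs, each 30 mm in diameter, run from the floor (z = 0) to the underside of the seat, each leg's axis is inset half a diameter from the nearest pair of seat edges (so the leg's bounding box is flush with the corner).

C is a straight ladder. Two 40×54 mm vertical rails, 2643 mm tall, stand 392 mm apart (outside-to-outside) with their front faces coplanar on the −y side. 8 rungs, each 54 mm deep and 21 mm tall, span between the inner faces of the rails, front faces flush with the rails. The lowest rung's underside is at z = 280 mm and rungs are spaced 320 mm apart (underside to underside).

The stool is on top of the table. The ladder is on the floor beside the table on its +x side.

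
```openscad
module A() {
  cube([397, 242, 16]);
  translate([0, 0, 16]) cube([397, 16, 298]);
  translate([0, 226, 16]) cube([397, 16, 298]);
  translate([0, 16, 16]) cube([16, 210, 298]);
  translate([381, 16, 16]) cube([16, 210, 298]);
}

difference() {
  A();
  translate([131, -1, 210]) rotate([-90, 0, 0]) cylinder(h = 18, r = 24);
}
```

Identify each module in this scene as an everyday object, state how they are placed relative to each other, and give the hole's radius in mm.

A is an open box. The open box has a circular hole through its front wall. The hole's radius is 24 mm.

The subtracted cylinder has r = 24 mm.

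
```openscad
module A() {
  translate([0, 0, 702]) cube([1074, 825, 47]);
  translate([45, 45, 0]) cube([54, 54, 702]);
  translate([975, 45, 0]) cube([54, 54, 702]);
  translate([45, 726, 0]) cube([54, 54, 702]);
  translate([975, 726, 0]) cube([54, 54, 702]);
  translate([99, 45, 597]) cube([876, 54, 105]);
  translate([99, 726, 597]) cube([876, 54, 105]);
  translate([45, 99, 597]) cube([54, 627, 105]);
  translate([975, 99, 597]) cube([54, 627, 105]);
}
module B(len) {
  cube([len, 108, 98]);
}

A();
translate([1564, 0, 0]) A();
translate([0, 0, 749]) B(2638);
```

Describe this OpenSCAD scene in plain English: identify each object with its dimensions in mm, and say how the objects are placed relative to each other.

A is a rectangular dining table. The top is 1074×825×47 mm with its upper surface at z = 749 mm. It stands on four 54×54 mm square legs, each inset 45 mm from the nearest pair of top edges, running from the floor to the underside of the top. Four apron rails, 54 mm thick and 105 mm tall, run between adjacent legs with their top edges flush with the underside of the top and their outer faces flush with the legs' outer faces.

B is a rectangular beam 2638 mm long (x), 108 mm deep (y), 98 mm thick (z).

The beam spans the tops of two tables placed 490 mm apart, resting at z = 749 mm.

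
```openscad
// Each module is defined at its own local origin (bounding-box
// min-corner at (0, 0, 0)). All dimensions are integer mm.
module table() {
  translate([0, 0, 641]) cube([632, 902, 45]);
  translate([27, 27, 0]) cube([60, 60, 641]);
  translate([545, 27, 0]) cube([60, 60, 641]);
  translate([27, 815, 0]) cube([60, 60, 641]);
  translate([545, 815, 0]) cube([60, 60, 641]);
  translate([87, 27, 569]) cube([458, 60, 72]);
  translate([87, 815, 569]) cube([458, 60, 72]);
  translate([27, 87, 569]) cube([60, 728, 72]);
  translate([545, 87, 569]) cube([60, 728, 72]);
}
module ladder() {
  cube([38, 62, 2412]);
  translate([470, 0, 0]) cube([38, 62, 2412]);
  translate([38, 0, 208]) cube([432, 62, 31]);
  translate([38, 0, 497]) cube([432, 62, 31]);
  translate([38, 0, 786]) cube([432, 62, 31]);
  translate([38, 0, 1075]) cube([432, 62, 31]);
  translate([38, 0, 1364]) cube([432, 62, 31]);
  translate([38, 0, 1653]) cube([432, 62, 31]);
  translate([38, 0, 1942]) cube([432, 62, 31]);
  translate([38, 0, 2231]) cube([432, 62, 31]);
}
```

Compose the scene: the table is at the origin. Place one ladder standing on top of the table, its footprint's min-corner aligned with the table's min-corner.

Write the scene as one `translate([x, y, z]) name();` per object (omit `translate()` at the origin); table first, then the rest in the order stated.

table();
translate([0, 0, 686]) ladder();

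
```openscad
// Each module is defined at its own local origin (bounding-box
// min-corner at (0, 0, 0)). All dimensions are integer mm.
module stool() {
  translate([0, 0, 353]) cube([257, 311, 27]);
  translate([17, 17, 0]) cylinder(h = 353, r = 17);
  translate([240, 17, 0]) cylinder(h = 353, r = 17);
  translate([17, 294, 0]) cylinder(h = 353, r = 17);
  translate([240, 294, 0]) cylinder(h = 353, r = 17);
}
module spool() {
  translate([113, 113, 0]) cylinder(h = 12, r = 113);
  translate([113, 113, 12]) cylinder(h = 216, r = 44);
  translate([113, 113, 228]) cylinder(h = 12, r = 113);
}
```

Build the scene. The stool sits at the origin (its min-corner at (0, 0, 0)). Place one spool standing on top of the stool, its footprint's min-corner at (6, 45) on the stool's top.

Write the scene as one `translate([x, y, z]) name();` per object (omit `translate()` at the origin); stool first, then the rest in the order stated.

stool();
translate([6, 45, 380]) spool();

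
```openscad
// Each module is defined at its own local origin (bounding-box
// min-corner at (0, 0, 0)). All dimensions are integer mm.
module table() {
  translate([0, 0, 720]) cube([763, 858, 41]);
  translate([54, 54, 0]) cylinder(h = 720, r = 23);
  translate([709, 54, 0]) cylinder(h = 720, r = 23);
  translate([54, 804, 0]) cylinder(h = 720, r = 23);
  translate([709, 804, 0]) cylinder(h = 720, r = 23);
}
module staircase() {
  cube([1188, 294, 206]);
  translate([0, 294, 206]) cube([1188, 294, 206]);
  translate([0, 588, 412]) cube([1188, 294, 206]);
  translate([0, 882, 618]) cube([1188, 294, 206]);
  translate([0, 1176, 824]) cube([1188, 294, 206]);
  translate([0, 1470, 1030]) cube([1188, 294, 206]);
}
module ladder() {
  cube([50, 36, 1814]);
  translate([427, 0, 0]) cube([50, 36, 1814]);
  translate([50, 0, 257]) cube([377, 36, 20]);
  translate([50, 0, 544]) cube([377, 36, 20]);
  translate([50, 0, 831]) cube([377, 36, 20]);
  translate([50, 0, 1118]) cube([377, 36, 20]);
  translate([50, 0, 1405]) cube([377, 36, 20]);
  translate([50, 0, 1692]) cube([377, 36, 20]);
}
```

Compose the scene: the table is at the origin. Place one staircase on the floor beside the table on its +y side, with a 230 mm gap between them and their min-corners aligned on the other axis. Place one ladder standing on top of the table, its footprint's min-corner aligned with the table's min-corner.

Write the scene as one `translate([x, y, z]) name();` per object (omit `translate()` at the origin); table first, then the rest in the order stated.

table();
translate([0, 1088, 0]) staircase();
translate([0, 0, 761]) ladder();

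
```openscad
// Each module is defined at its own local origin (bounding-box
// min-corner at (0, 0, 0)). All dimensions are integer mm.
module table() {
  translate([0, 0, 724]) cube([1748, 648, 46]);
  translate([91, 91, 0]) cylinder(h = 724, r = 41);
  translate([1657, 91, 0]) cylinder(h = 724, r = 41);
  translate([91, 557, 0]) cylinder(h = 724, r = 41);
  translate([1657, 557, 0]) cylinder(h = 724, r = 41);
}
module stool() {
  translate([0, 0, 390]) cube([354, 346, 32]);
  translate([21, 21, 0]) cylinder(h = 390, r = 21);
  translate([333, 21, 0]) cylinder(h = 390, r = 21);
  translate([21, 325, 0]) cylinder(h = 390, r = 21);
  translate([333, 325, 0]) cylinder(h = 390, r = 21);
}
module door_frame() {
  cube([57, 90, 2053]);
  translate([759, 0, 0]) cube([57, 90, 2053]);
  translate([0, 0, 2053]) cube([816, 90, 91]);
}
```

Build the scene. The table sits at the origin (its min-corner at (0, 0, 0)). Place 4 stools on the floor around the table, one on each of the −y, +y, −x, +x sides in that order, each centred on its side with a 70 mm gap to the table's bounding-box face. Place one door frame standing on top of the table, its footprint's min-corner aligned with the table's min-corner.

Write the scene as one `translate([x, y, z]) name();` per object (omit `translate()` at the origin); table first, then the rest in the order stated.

table();
translate([697, -416, 0]) stool();
translate([697, 718, 0]) stool();
translate([-424, 151, 0]) stool();
translate([1818, 151, 0]) stool();
translate([0, 0, 770]) door_frame();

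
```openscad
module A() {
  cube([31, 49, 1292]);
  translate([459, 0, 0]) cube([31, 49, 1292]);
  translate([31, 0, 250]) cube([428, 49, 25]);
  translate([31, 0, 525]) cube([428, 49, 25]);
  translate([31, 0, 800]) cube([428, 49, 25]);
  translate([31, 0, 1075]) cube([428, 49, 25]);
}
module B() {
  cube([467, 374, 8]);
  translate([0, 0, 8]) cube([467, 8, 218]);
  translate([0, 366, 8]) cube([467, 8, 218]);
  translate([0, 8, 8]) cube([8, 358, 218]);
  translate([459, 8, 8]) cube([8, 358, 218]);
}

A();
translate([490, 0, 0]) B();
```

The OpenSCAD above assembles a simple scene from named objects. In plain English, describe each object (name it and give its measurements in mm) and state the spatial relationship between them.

A is a wooden ladder with two side rails of 31×49 mm section and 1292 mm height, set 490 mm apart overall. Between them run 4 rectangular rungs (49 mm deep, 25 mm thick), front faces flush with the rails' −y face. The bottom of the first rung is 250 mm above the floor and each subsequent rung is 275 mm higher than the one below.

B is an open-topped rectangular box: outside dimensions 467×374×226 mm, with a uniform wall and base thickness of 8 mm. The base is a full 467×374 slab on the floor; four walls sit on top of the base. The front and back walls (the −y and +y sides) span the full width; the two side walls fit between them.

The open box is against the ladder's +x side, with their −y faces flush.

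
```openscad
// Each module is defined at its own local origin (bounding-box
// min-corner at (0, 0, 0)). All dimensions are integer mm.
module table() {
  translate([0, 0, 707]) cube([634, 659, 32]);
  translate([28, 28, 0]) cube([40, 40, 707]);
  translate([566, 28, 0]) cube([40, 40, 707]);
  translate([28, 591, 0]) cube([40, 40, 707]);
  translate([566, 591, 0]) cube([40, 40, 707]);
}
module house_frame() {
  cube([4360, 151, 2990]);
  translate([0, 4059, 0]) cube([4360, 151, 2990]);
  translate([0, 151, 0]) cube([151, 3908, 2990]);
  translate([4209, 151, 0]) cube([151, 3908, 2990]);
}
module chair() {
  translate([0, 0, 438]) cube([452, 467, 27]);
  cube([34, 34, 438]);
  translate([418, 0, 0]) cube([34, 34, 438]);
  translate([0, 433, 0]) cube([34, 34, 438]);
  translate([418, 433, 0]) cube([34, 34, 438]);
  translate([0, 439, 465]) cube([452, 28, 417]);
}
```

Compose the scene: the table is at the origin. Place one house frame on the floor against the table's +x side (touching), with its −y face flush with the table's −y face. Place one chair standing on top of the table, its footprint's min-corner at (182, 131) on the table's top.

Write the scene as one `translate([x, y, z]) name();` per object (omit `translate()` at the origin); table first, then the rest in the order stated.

table();
translate([634, 0, 0]) house_frame();
translate([182, 131, 739]) chair();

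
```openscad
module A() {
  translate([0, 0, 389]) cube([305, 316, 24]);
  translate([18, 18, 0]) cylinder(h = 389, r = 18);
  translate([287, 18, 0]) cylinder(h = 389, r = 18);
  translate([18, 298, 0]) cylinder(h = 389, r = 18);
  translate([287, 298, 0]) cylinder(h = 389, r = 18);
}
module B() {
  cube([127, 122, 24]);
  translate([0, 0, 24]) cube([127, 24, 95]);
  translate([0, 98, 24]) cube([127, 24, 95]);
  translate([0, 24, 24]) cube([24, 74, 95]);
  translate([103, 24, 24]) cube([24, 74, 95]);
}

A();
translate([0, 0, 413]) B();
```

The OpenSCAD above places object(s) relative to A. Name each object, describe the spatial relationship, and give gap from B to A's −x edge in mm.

The open box's min-x is at 0; the stool's min-x is 0; gap = 0 mm.

A is a stool. B is an open box. The open box is on top of the stool. The gap from the open box to the stool's −x edge is 0 mm.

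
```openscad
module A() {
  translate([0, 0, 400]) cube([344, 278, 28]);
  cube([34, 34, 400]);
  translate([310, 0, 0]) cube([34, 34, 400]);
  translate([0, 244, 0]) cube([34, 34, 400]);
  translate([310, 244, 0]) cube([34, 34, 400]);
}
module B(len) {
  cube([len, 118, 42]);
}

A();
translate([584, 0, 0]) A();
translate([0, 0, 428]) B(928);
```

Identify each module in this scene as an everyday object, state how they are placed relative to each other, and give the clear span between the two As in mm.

A is a stool. B is a beam. A beam spans the tops of two stools. The clear span between the two stools is 240 mm.

Second stool starts at x = 584; first ends at x = 344; clear span = 584 − 344 = 240 mm.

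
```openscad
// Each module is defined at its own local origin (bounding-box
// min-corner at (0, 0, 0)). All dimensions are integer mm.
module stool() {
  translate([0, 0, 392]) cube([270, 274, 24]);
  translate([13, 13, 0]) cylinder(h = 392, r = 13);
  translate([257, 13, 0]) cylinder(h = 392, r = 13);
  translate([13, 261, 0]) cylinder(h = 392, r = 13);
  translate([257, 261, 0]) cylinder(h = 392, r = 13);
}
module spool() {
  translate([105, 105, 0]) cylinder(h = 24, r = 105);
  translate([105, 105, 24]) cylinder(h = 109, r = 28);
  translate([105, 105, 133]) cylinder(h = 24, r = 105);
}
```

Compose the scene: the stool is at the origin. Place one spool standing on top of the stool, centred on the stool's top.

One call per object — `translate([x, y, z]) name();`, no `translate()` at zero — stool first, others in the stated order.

stool();
translate([30, 32, 416]) spool();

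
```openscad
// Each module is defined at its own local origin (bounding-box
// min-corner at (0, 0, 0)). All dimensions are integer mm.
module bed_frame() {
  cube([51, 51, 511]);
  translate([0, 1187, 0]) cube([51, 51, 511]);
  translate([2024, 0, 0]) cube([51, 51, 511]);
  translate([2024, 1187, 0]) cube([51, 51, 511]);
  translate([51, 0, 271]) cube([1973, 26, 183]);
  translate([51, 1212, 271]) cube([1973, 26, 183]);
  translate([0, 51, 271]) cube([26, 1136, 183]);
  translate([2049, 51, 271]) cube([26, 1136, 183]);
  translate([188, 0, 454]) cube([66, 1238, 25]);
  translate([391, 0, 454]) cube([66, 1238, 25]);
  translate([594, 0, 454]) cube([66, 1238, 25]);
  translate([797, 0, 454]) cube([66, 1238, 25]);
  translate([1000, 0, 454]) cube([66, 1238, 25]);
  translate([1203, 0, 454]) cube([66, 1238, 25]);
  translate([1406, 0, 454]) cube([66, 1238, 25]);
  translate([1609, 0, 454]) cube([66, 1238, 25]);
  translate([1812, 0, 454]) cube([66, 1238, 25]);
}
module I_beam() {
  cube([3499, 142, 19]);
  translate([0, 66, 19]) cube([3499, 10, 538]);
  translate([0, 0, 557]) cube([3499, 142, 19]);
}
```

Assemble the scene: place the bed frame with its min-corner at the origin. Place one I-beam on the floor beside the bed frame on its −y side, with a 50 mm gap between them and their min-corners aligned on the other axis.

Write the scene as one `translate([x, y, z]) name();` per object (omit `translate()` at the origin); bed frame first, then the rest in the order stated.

bed_frame();
translate([0, -192, 0]) I_beam();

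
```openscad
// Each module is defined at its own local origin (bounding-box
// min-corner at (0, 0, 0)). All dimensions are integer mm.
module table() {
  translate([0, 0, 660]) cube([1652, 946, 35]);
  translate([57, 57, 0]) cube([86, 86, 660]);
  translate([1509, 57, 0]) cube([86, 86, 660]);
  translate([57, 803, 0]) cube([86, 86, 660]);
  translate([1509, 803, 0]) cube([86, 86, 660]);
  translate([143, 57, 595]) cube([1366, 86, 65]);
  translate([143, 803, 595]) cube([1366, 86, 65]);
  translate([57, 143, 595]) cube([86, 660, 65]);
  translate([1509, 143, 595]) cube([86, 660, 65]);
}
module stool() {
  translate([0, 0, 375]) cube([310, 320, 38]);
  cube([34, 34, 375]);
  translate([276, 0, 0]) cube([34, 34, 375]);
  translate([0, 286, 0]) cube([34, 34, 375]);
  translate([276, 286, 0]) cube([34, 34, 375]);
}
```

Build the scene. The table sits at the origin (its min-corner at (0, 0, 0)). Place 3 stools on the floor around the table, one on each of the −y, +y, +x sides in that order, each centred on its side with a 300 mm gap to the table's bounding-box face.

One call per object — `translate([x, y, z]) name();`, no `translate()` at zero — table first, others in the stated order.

table();
translate([671, -620, 0]) stool();
translate([671, 1246, 0]) stool();
translate([1952, 313, 0]) stool();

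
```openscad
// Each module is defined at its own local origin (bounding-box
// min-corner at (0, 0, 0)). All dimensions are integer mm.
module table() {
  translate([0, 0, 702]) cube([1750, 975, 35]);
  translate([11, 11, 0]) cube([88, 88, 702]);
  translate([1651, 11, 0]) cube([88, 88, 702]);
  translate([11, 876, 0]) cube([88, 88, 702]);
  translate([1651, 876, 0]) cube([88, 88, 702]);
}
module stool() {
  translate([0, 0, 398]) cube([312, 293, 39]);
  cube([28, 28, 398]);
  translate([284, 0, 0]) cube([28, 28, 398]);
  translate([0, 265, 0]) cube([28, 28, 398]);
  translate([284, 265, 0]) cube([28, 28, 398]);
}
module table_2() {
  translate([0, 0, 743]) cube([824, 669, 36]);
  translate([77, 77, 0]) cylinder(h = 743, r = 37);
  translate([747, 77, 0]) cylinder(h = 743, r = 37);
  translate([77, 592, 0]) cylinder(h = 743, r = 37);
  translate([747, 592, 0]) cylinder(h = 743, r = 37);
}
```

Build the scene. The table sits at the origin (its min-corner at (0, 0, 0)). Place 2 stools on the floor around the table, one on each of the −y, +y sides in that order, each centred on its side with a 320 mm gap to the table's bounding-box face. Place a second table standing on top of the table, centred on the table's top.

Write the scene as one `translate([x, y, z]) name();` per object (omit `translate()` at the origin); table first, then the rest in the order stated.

table();
translate([719, -613, 0]) stool();
translate([719, 1295, 0]) stool();
translate([463, 153, 737]) table_2();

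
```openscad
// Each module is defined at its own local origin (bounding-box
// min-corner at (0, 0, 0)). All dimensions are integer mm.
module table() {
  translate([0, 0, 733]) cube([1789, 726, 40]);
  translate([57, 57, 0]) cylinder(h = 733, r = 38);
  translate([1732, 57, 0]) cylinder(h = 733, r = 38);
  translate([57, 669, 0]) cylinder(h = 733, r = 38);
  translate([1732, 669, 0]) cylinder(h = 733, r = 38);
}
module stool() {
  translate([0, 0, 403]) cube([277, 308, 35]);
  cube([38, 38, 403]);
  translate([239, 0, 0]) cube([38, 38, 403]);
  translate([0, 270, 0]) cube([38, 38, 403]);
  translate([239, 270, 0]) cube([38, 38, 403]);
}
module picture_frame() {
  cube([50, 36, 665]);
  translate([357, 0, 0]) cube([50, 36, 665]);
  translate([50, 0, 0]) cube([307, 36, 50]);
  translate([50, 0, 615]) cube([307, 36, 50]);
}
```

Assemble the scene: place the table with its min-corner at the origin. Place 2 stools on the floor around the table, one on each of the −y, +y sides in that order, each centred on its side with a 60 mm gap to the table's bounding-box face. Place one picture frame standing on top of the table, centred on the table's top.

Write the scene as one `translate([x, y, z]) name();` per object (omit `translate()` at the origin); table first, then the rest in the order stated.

table();
translate([756, -368, 0]) stool();
translate([756, 786, 0]) stool();
translate([691, 345, 773]) picture_frame();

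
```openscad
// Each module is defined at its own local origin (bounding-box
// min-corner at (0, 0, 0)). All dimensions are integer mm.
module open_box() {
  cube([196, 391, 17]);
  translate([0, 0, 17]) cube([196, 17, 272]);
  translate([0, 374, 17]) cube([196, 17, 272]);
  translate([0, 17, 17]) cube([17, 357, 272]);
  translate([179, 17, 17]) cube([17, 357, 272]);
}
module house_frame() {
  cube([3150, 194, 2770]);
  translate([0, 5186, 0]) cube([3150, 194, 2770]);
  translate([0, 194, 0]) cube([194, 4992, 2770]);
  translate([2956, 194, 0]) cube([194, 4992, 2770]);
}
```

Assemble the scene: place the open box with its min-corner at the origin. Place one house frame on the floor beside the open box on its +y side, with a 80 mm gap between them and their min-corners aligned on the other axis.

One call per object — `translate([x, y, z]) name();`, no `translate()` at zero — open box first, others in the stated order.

open_box();
translate([0, 471, 0]) house_frame();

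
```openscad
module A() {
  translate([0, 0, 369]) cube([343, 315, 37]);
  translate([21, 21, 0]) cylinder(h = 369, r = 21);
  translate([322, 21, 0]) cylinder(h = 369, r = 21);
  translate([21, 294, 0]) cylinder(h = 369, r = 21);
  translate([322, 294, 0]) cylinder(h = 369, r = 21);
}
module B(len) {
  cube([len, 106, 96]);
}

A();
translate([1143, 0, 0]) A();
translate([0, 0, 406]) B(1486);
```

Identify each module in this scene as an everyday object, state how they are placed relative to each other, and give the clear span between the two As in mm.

A is a stool. B is a beam. A beam spans the tops of two stools. The clear span between the two stools is 800 mm.

Second stool starts at x = 1143; first ends at x = 343; clear span = 1143 − 343 = 800 mm.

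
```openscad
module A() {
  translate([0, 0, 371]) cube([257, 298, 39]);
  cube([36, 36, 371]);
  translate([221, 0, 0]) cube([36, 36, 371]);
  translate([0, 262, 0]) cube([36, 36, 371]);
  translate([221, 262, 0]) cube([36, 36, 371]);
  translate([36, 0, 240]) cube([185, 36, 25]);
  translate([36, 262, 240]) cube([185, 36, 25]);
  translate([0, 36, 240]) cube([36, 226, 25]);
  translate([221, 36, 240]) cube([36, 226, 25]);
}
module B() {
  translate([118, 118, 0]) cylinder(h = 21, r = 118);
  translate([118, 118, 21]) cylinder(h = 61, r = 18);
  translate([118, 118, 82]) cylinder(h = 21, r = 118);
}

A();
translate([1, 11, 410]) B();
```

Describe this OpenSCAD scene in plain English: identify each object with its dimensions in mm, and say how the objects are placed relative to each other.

A is a simple wooden stool: a rectangular seat 257 mm (x) by 298 mm (y), 39 mm thick, top face at z = 410 mm, on four square legs, each 36×36 mm in cross-section. The legs rest on z = 0, each flush with a corner of the seat. Four stretchers, 36 mm wide and 25 mm tall, connect adjacent legs with their undersides at z = 240 mm, each running between the inner faces of the legs it joins and aligned with the legs' outer faces on the other axis.

B is a spool: two coaxial disc flanges of radius 118 mm and thickness 21 mm, joined by a core cylinder of radius 18 mm and height 61 mm. The lower flange rests on z = 0 and the three cylinders share a vertical axis.

The spool is on top of the stool.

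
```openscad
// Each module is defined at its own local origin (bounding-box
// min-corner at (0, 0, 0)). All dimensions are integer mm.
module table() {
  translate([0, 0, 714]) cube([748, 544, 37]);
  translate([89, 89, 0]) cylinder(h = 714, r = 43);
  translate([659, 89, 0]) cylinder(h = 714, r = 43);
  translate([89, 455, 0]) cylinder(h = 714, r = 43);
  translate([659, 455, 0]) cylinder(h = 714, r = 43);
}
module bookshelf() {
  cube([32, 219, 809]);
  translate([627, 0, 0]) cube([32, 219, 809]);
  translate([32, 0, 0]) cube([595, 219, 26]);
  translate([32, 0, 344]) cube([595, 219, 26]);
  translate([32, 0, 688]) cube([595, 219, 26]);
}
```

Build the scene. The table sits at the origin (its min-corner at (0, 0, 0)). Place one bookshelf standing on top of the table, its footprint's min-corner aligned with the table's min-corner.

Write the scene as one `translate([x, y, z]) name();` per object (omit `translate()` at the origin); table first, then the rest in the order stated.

table();
translate([0, 0, 751]) bookshelf();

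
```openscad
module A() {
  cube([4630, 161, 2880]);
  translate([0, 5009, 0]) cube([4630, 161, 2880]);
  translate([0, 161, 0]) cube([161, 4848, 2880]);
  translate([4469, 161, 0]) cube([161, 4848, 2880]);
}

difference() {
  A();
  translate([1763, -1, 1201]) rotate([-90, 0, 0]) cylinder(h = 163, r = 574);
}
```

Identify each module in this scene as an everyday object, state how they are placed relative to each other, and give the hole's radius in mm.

The subtracted cylinder has r = 574 mm.

A is a house frame. The house frame has a circular hole through its front wall. The hole's radius is 574 mm.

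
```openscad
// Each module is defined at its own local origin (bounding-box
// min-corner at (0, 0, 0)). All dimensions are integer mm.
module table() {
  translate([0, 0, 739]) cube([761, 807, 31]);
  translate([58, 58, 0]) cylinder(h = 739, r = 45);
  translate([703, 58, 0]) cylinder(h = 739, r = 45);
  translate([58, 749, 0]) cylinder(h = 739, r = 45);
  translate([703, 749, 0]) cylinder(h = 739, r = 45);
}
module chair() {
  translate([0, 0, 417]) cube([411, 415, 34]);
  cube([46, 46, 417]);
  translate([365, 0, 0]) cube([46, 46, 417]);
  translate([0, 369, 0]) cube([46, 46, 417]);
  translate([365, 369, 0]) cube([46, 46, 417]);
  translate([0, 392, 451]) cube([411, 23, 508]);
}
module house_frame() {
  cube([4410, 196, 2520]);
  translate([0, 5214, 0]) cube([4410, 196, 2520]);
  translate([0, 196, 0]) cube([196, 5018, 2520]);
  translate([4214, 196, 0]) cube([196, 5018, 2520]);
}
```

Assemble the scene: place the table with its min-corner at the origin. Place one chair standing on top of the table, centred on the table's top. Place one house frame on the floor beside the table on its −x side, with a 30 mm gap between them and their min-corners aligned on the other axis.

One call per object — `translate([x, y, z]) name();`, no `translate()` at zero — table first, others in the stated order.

table();
translate([175, 196, 770]) chair();
translate([-4440, 0, 0]) house_frame();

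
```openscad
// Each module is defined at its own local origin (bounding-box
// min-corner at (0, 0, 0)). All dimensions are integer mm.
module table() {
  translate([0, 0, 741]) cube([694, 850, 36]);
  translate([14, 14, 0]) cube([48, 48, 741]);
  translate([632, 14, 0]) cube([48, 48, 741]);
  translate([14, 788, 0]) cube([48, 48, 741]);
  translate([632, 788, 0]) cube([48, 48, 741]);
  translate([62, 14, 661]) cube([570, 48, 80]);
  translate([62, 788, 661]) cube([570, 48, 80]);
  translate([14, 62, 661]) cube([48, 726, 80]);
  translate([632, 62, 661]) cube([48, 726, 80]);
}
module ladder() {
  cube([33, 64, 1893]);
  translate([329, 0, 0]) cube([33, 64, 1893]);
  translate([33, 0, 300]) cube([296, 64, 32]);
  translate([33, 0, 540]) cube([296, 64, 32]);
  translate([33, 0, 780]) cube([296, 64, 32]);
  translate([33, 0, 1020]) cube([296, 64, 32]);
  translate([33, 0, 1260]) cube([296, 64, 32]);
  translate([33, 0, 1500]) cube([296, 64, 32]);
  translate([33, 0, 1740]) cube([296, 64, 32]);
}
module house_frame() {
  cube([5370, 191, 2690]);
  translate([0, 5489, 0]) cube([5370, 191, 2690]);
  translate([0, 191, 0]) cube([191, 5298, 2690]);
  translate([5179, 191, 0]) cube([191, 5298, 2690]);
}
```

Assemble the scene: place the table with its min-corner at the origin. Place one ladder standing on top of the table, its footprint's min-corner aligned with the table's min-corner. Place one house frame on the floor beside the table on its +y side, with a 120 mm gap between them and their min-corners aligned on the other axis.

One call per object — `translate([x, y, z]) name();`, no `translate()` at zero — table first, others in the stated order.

table();
translate([0, 0, 777]) ladder();
translate([0, 970, 0]) house_frame();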